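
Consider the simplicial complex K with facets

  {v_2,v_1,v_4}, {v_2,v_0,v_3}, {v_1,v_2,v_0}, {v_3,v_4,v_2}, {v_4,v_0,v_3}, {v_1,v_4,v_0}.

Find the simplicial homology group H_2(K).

H_2 = Z.

Order the vertices as v_0 < v_1 < v_2 < v_3 < v_4. Listing each simplex with vertices in this order, K has dimension 2 with simplices:

  0-simplices (5): [v_0], [v_1], [v_2], [v_3], [v_4]
  1-simplices (9): [v_0,v_1], [v_0,v_2], [v_0,v_3], [v_0,v_4], [v_1,v_2], [v_1,v_4], [v_2,v_3], [v_2,v_4], [v_3,v_4]
  2-simplices (6): [v_0,v_1,v_2], [v_0,v_1,v_4], [v_0,v_2,v_3], [v_0,v_3,v_4], [v_1,v_2,v_4], [v_2,v_3,v_4]

Hence C_0 ≅ Z^5, C_1 ≅ Z^9, C_2 ≅ Z^6.

∂_1: C_1 → C_0 sends each edge [p,q] (with p < q) to q − p. For instance
  ∂[v_2,v_4] = [v_4] − [v_2].
The 5×9 boundary matrix has rank 4 and Smith normal form diag(1,1,1,1).

∂_2: C_2 → C_1 acts by ∂[p,q,r] = [q,r] − [p,r] + [p,q]. For instance
  ∂[v_0,v_2,v_3] = [v_2,v_3] − [v_0,v_3] + [v_0,v_2],
  ∂[v_1,v_2,v_4] = [v_2,v_4] − [v_1,v_4] + [v_1,v_2].
This gives a 9×6 integer matrix of rank 5; reducing to Smith normal form yields diagonal entries (1,1,1,1,1).

Now H_k = ker ∂_k / im ∂_{k+1}, so:

  H_2: rank ker ∂_2 − rank ∂_3 = (6 − 5) − 0 = 1, and there is no ∂_3, so H_2 = Z.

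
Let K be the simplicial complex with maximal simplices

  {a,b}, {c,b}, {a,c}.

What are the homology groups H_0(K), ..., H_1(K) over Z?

Fix the vertex order a < b < c and write every simplex with vertices in increasing order. Then dim K = 1 and the simplices of K are:

  0-simplices (3): a, b, c
  1-simplices (3): ab, ac, bc

Hence C_0 ≅ Z^3, C_1 ≅ Z^3.

∂_1: C_1 → C_0 is given by ∂[p,q] = [q] − [p].
The resulting 3×3 matrix has rank 2, and its Smith normal form has invariant factors (1,1).

Computing H_k = (kernel of ∂_k) / (image of ∂_{k+1}):

  H_0: rank C_0 − rank ∂_1 = 3 − 2 = 1, and the invariant factors of ∂_1 are all 1, so H_0 ≅ Z.
  H_1: rank ker ∂_1 − rank ∂_2 = (3 − 2) − 0 = 1, and there is no ∂_2, so H_1 ≅ Z.

H_0 ≅ Z,  H_1 ≅ Z.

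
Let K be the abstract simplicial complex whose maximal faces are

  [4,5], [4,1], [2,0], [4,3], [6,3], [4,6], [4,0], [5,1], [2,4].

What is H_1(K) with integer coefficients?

K has 7 vertices, 9 edges.
rank ∂_1 = 6, rank ∂_2 = 0 ⇒ b_1 = 9 − 6 − 0 = 3. So H_1 = Z^3.

H_1 ≅ Z^3.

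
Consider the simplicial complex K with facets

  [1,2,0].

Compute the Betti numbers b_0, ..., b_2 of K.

K has 3 vertices, 3 edges, 1 triangle.
rank ∂_0 = 0, rank ∂_1 = 2 ⇒ b_0 = 3 − 0 − 2 = 1; all invariant factors of ∂_1 are 1 so no torsion. So H_0 ≅ Z.
rank ∂_1 = 2, rank ∂_2 = 1 ⇒ b_1 = 3 − 2 − 1 = 0; all invariant factors of ∂_2 are 1 so no torsion. So H_1 ≅ 0.
rank ∂_2 = 1, rank ∂_3 = 0 ⇒ b_2 = 1 − 1 − 0 = 0. So H_2 ≅ 0.

b_0 = 1, b_1 = 0, b_2 = 0.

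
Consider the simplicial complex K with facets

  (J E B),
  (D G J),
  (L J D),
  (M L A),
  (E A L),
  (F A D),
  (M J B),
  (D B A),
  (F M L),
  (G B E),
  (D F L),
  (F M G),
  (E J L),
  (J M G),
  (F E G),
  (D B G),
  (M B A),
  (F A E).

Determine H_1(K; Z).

H_1 = Z × Z/2.

K has 9 vertices, 27 edges, 18 triangles.
rank ∂_1 = 8, rank ∂_2 = 18 ⇒ b_1 = 27 − 8 − 18 = 1; ∂_2 has invariant factor(s) [2] giving torsion. So H_1 = Z × Z/2.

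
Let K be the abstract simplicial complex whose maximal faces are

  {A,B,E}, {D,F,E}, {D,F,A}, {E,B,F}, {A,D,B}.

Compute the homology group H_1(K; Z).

Take the total order A < B < D < E < F on the vertex set. Then K (dimension 2) consists of the simplices:

  0-simplices (5): A, B, D, E, F
  1-simplices (10): AB, AD, AE, AF, BD, BE, BF, DE, DF, EF
  2-simplices (5): ABD, ABE, ADF, BEF, DEF

so the chain groups are C_0 ≅ Z^5, C_1 ≅ Z^10, C_2 ≅ Z^5.

∂_1: C_1 → C_0 maps an edge to its endpoints' difference, ∂[p,q] = q − p. For instance
  ∂DF = F − D.
As a 5×10 matrix over Z this has rank 4, with invariant factors (1,1,1,1).

Boundary ∂_2: C_2 → C_1 maps a triangle to the signed sum of its edges. For instance
  ∂ABD = BD − AD + AB,
  ∂BEF = EF − BF + BE.
The 10×5 boundary matrix has rank 5 and Smith normal form diag(1,1,1,1,1).

Now H_k = ker ∂_k / im ∂_{k+1}, so:

  H_1: rank ker ∂_1 − rank ∂_2 = (10 − 4) − 5 = 1, and the invariant factors of ∂_2 are all 1, so H_1 = Z.

H_1 = Z.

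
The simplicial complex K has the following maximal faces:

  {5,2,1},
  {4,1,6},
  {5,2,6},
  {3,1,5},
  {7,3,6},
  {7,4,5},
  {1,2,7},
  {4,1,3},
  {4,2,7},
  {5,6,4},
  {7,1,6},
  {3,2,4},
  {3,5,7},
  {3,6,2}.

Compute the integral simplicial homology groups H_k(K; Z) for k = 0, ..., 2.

Order the vertices as 1 < 2 < 3 < 4 < 5 < 6 < 7. Listing each simplex with vertices in this order, K has dimension 2 with simplices:

  0-simplices (7): [1], [2], [3], [4], [5], [6], [7]
  1-simplices (21): [1,2], [1,3], [1,4], [1,5], [1,6], [1,7], [2,3], [2,4], [2,5], [2,6], [2,7], [3,4], [3,5], [3,6], [3,7], [4,5], [4,6], [4,7], [5,6], [5,7], [6,7]
  2-simplices (14): [1,2,5], [1,2,7], [1,3,4], [1,3,5], [1,4,6], [1,6,7], [2,3,4], [2,3,6], [2,4,7], [2,5,6], [3,5,7], [3,6,7], [4,5,6], [4,5,7]

giving chain groups C_0 ≅ Z^7, C_1 ≅ Z^21, C_2 ≅ Z^14.

Boundary ∂_1: C_1 → C_0 maps an edge to its endpoints' difference, ∂[p,q] = q − p. For instance
  ∂[3,6] = [6] − [3].
As a 7×21 matrix over Z this has rank 6, with invariant factors (1,1,1,1,1,1).

The boundary map ∂_2: C_2 → C_1 maps a triangle to the signed sum of its edges. For instance
  ∂[4,5,7] = [5,7] − [4,7] + [4,5],
  ∂[1,2,7] = [2,7] − [1,7] + [1,2].
The resulting 21×14 matrix has rank 13, and its Smith normal form has invariant factors (1,1,1,1,1,1,1,1,1,1,1,1,1).

Reading off H_k = ker ∂_k / im ∂_{k+1}:

  H_0: rank C_0 − rank ∂_1 = 7 − 6 = 1, and the invariant factors of ∂_1 are all 1, so H_0 = Z.
  H_1: rank ker ∂_1 − rank ∂_2 = (21 − 6) − 13 = 2, and the invariant factors of ∂_2 are all 1, so H_1 = Z^2.
  H_2: rank ker ∂_2 − rank ∂_3 = (14 − 13) − 0 = 1, and there is no ∂_3, so H_2 = Z.

(K is a triangulation of the torus T^2.)

H_0 ≅ Z,  H_1 ≅ Z^2,  H_2 ≅ Z.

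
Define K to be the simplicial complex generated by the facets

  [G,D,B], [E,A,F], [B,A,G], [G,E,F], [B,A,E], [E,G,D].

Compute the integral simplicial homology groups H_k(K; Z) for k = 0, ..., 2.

We work with the vertex ordering A < B < D < E < F < G. The simplices of K, each written with vertices in increasing order, are:

  0-simplices (6): A, B, D, E, F, G
  1-simplices (12): AB, AE, AF, AG, BD, BE, BG, DE, DG, EF, EG, FG
  2-simplices (6): ABE, ABG, AEF, BDG, DEG, EFG

giving chain groups C_0 ≅ Z^6, C_1 ≅ Z^12, C_2 ≅ Z^6.

∂_1: C_1 → C_0 is given by ∂[p,q] = [q] − [p]. For instance
  ∂DG = G − D.
The 6×12 boundary matrix has rank 5 and Smith normal form diag(1,1,1,1,1).

The boundary map ∂_2: C_2 → C_1 maps a triangle to the signed sum of its edges. For instance
  ∂DEG = EG − DG + DE,
  ∂BDG = DG − BG + BD.
As a 12×6 matrix over Z this has rank 6, with invariant factors (1,1,1,1,1,1).

From H_k ≅ ker(∂_k) / im(∂_{k+1}) we obtain:

  H_0: rank C_0 − rank ∂_1 = 6 − 5 = 1, and the invariant factors of ∂_1 are all 1, so H_0 = Z.
  H_1: rank ker ∂_1 − rank ∂_2 = (12 − 5) − 6 = 1, and the invariant factors of ∂_2 are all 1, so H_1 = Z.
  H_2: rank ker ∂_2 − rank ∂_3 = (6 − 6) − 0 = 0, and there is no ∂_3, so H_2 = 0.

H_0 ≅ Z,  H_1 ≅ Z,  H_2 = 0.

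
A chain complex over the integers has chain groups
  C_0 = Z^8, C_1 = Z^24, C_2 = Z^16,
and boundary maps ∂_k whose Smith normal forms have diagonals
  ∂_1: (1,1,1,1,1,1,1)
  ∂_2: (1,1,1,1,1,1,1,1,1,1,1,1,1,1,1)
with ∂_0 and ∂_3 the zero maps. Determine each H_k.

H_0: b_0 = 8 − 0 − 7 = 1; torsion from ∂_1 factors > 1: none. So H_0 ≅ Z.
H_1: b_1 = 24 − 7 − 15 = 2; torsion from ∂_2 factors > 1: none. So H_1 ≅ Z^2.
H_2: b_2 = 16 − 15 − 0 = 1; torsion from ∂_3 factors > 1: none. So H_2 ≅ Z.

H_0 ≅ Z,  H_1 ≅ Z^2,  H_2 ≅ Z.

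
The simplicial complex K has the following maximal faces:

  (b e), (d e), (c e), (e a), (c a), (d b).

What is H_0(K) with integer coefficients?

We work with the vertex ordering a < b < c < d < e. The simplices of K, each written with vertices in increasing order, are:

  0-simplices (5): a, b, c, d, e
  1-simplices (6): ac, ae, bd, be, ce, de

giving chain groups C_0 ≅ Z^5, C_1 ≅ Z^6.

The boundary map ∂_1: C_1 → C_0 maps an edge to its endpoints' difference, ∂[p,q] = q − p. For instance
  ∂ce = e − c.
The resulting 5×6 matrix has rank 4, and its Smith normal form has invariant factors (1,1,1,1).

Computing H_k = (kernel of ∂_k) / (image of ∂_{k+1}):

  H_0: rank C_0 − rank ∂_1 = 5 − 4 = 1, and the invariant factors of ∂_1 are all 1, so H_0 = Z.

(K is a triangulation of a wedge of 2 circles.)

H_0 ≅ Z.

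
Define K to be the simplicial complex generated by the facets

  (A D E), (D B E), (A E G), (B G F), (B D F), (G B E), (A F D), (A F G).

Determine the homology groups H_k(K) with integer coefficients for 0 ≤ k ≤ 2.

H_0 ≅ Z,  H_1 = 0,  H_2 ≅ Z.

Order the vertices as A < B < D < E < F < G. Listing each simplex with vertices in this order, K has dimension 2 with simplices:

  0-simplices (6): A, B, D, E, F, G
  1-simplices (12): AD, AE, AF, AG, BD, BE, BF, BG, DE, DF, EG, FG
  2-simplices (8): ADE, ADF, AEG, AFG, BDE, BDF, BEG, BFG

Hence C_0 ≅ Z^6, C_1 ≅ Z^12, C_2 ≅ Z^8.

∂_1: C_1 → C_0 maps an edge to its endpoints' difference, ∂[p,q] = q − p. For instance
  ∂AG = G − A.
The resulting 6×12 matrix has rank 5, and its Smith normal form has invariant factors (1,1,1,1,1).

The boundary map ∂_2: C_2 → C_1 acts by ∂[p,q,r] = [q,r] − [p,r] + [p,q]. For instance
  ∂BEG = EG − BG + BE,
  ∂BFG = FG − BG + BF.
This gives a 12×8 integer matrix of rank 7; reducing to Smith normal form yields diagonal entries (1,1,1,1,1,1,1).

Reading off H_k = ker ∂_k / im ∂_{k+1}:

  H_0: rank C_0 − rank ∂_1 = 6 − 5 = 1, and the invariant factors of ∂_1 are all 1, so H_0 = Z.
  H_1: rank ker ∂_1 − rank ∂_2 = (12 − 5) − 7 = 0, and the invariant factors of ∂_2 are all 1, so H_1 = 0.
  H_2: rank ker ∂_2 − rank ∂_3 = (8 − 7) − 0 = 1, and there is no ∂_3, so H_2 = Z.

As a check, the Euler characteristic is 6 − 12 + 8 = 2, which agrees with 1 − 0 + 1 = 2.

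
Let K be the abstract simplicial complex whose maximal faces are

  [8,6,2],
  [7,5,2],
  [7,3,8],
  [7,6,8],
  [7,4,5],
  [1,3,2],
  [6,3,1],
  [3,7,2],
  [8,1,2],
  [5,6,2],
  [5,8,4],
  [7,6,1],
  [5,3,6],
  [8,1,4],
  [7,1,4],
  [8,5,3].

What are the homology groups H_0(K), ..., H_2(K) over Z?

Fix the vertex order 1 < 2 < 3 < 4 < 5 < 6 < 7 < 8 and write every simplex with vertices in increasing order. Then dim K = 2 and the simplices of K are:

  0-simplices (8): [1], [2], [3], [4], [5], [6], [7], [8]
  1-simplices (24): (24 of them)
  2-simplices (16): [1,2,3], [1,2,8], [1,3,6], [1,4,7], [1,4,8], [1,6,7], [2,3,7], [2,5,6], [2,5,7], [2,6,8], [3,5,6], [3,5,8], [3,7,8], [4,5,7], [4,5,8], [6,7,8]

Hence C_0 ≅ Z^8, C_1 ≅ Z^24, C_2 ≅ Z^16.

∂_1: C_1 → C_0 sends each edge [p,q] (with p < q) to q − p. For instance
  ∂[1,3] = [3] − [1].
This gives a 8×24 integer matrix of rank 7; reducing to Smith normal form yields diagonal entries (1,1,1,1,1,1,1).

The boundary map ∂_2: C_2 → C_1 maps a triangle to the signed sum of its edges. For instance
  ∂[3,7,8] = [7,8] − [3,8] + [3,7],
  ∂[1,2,8] = [2,8] − [1,8] + [1,2].
This gives a 24×16 integer matrix of rank 15; reducing to Smith normal form yields diagonal entries (1,1,1,1,1,1,1,1,1,1,1,1,1,1,1).

Now H_k = ker ∂_k / im ∂_{k+1}, so:

  H_0: rank C_0 − rank ∂_1 = 8 − 7 = 1, and the invariant factors of ∂_1 are all 1, so H_0 ≅ Z.
  H_1: rank ker ∂_1 − rank ∂_2 = (24 − 7) − 15 = 2, and the invariant factors of ∂_2 are all 1, so H_1 ≅ Z^2.
  H_2: rank ker ∂_2 − rank ∂_3 = (16 − 15) − 0 = 1, and there is no ∂_3, so H_2 ≅ Z.

As a check, the Euler characteristic is 8 − 24 + 16 = 0, which agrees with 1 − 2 + 1 = 0.

H_0 ≅ Z,  H_1 ≅ Z^2,  H_2 ≅ Z.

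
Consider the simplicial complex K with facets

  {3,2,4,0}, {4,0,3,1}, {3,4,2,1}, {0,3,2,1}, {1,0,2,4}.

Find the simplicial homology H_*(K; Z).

Fix the vertex order 0 < 1 < 2 < 3 < 4 and write every simplex with vertices in increasing order. Then dim K = 3 and the simplices of K are:

  0-simplices (5): [0], [1], [2], [3], [4]
  1-simplices (10): [0,1], [0,2], [0,3], [0,4], [1,2], [1,3], [1,4], [2,3], [2,4], [3,4]
  2-simplices (10): [0,1,2], [0,1,3], [0,1,4], [0,2,3], [0,2,4], [0,3,4], [1,2,3], [1,2,4], [1,3,4], [2,3,4]
  3-simplices (5): [0,1,2,3], [0,1,2,4], [0,1,3,4], [0,2,3,4], [1,2,3,4]

Hence C_0 ≅ Z^5, C_1 ≅ Z^10, C_2 ≅ Z^10, C_3 ≅ Z^5.

The boundary map ∂_1: C_1 → C_0 sends each edge [p,q] (with p < q) to q − p.
The resulting 5×10 matrix has rank 4, and its Smith normal form has invariant factors (1,1,1,1).

The boundary map ∂_2: C_2 → C_1 sends each 2-simplex [p,q,r] to [q,r] − [p,r] + [p,q]. For instance
  ∂[0,3,4] = [3,4] − [0,4] + [0,3],
  ∂[1,3,4] = [3,4] − [1,4] + [1,3].
The 10×10 boundary matrix has rank 6 and Smith normal form diag(1,1,1,1,1,1).

Boundary ∂_3: C_3 → C_2 sends each 3-simplex σ to the alternating sum Σ_i (−1)^i (σ with its i-th vertex removed). For instance
  ∂[1,2,3,4] = [2,3,4] − [1,3,4] + [1,2,4] − [1,2,3],
  ∂[0,1,2,3] = [1,2,3] − [0,2,3] + [0,1,3] − [0,1,2].
The 10×5 boundary matrix has rank 4 and Smith normal form diag(1,1,1,1).

Computing H_k = (kernel of ∂_k) / (image of ∂_{k+1}):

  H_0: rank C_0 − rank ∂_1 = 5 − 4 = 1, and the invariant factors of ∂_1 are all 1, so H_0 ≅ Z.
  H_1: rank ker ∂_1 − rank ∂_2 = (10 − 4) − 6 = 0, and the invariant factors of ∂_2 are all 1, so H_1 ≅ 0.
  H_2: rank ker ∂_2 − rank ∂_3 = (10 − 6) − 4 = 0, and the invariant factors of ∂_3 are all 1, so H_2 ≅ 0.
  H_3: rank ker ∂_3 − rank ∂_4 = (5 − 4) − 0 = 1, and there is no ∂_4, so H_3 ≅ Z.

(K is a triangulation of the 3-sphere S^3.)

H_0 ≅ Z,  H_1 = 0,  H_2 = 0,  H_3 ≅ Z.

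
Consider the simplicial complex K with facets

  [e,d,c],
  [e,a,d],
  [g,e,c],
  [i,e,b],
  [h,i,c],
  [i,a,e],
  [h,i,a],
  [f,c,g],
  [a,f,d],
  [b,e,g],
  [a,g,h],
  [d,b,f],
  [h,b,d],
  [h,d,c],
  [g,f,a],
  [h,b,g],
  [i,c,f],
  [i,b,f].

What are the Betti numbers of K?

b_0 = 1, b_1 = 2, b_2 = 1.

Fix the vertex order a < b < c < d < e < f < g < h < i and write every simplex with vertices in increasing order. Then dim K = 2 and the simplices of K are:

  0-simplices (9): a, b, c, d, e, f, g, h, i
  1-simplices (27): ad, ae, af, ag, ah, ai, bd, be, bf, bg, bh, bi, cd, ce, cf, cg, ch, ci, de, df, dh, eg, ei, fg, fi, gh, hi
  2-simplices (18): ade, adf, aei, afg, agh, ahi, bdf, bdh, beg, bei, bfi, bgh, cde, cdh, ceg, cfg, cfi, chi

giving chain groups C_0 ≅ Z^9, C_1 ≅ Z^27, C_2 ≅ Z^18.

Boundary ∂_1: C_1 → C_0 sends each edge [p,q] (with p < q) to q − p.
The resulting 9×27 matrix has rank 8, and its Smith normal form has invariant factors (1,1,1,1,1,1,1,1).

∂_2: C_2 → C_1 acts by ∂[p,q,r] = [q,r] − [p,r] + [p,q]. For instance
  ∂aei = ei − ai + ae,
  ∂ceg = eg − cg + ce.
This gives a 27×18 integer matrix of rank 17; reducing to Smith normal form yields diagonal entries (1,1,1,1,1,1,1,1,1,1,1,1,1,1,1,1,1).

Now H_k = ker ∂_k / im ∂_{k+1}, so:

  H_0: rank C_0 − rank ∂_1 = 9 − 8 = 1, and the invariant factors of ∂_1 are all 1, so H_0 ≅ Z.
  H_1: rank ker ∂_1 − rank ∂_2 = (27 − 8) − 17 = 2, and the invariant factors of ∂_2 are all 1, so H_1 ≅ Z^2.
  H_2: rank ker ∂_2 − rank ∂_3 = (18 − 17) − 0 = 1, and there is no ∂_3, so H_2 ≅ Z.

(K is a triangulation of the torus T^2.)

Hence the Betti numbers are b_0 = 1, b_1 = 2, b_2 = 1.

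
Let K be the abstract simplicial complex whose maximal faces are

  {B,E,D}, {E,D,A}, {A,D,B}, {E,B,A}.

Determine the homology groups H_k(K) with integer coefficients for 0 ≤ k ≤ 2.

Take the total order A < B < D < E on the vertex set. Then K (dimension 2) consists of the simplices:

  0-simplices (4): A, B, D, E
  1-simplices (6): AB, AD, AE, BD, BE, DE
  2-simplices (4): ABD, ABE, ADE, BDE

Hence C_0 ≅ Z^4, C_1 ≅ Z^6, C_2 ≅ Z^4.

Boundary ∂_1: C_1 → C_0 sends each edge [p,q] (with p < q) to q − p. For instance
  ∂AE = E − A.
As a 4×6 matrix over Z this has rank 3, with invariant factors (1,1,1).

The boundary map ∂_2: C_2 → C_1 acts by ∂[p,q,r] = [q,r] − [p,r] + [p,q]. For instance
  ∂ADE = DE − AE + AD,
  ∂BDE = DE − BE + BD.
The resulting 6×4 matrix has rank 3, and its Smith normal form has invariant factors (1,1,1).

From H_k ≅ ker(∂_k) / im(∂_{k+1}) we obtain:

  H_0: rank C_0 − rank ∂_1 = 4 − 3 = 1, and the invariant factors of ∂_1 are all 1, so H_0 = Z.
  H_1: rank ker ∂_1 − rank ∂_2 = (6 − 3) − 3 = 0, and the invariant factors of ∂_2 are all 1, so H_1 = 0.
  H_2: rank ker ∂_2 − rank ∂_3 = (4 − 3) − 0 = 1, and there is no ∂_3, so H_2 = Z.

As a check, the Euler characteristic is 4 − 6 + 4 = 2, which agrees with 1 − 0 + 1 = 2.

H_0 = Z,  H_1 = 0,  H_2 = Z.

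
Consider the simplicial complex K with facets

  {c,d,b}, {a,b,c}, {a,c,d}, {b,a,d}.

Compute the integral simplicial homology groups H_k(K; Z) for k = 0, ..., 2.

Take the total order a < b < c < d on the vertex set. Then K (dimension 2) consists of the simplices:

  0-simplices (4): a, b, c, d
  1-simplices (6): ab, ac, ad, bc, bd, cd
  2-simplices (4): abc, abd, acd, bcd

giving chain groups C_0 ≅ Z^4, C_1 ≅ Z^6, C_2 ≅ Z^4.

The boundary map ∂_1: C_1 → C_0 is given by ∂[p,q] = [q] − [p]. For instance
  ∂bd = d − b.
As a 4×6 matrix over Z this has rank 3, with invariant factors (1,1,1).

Boundary ∂_2: C_2 → C_1 maps a triangle to the signed sum of its edges. For instance
  ∂abc = bc − ac + ab,
  ∂acd = cd − ad + ac.
As a 6×4 matrix over Z this has rank 3, with invariant factors (1,1,1).

Reading off H_k = ker ∂_k / im ∂_{k+1}:

  H_0: rank C_0 − rank ∂_1 = 4 − 3 = 1, and the invariant factors of ∂_1 are all 1, so H_0 = Z.
  H_1: rank ker ∂_1 − rank ∂_2 = (6 − 3) − 3 = 0, and the invariant factors of ∂_2 are all 1, so H_1 = 0.
  H_2: rank ker ∂_2 − rank ∂_3 = (4 − 3) − 0 = 1, and there is no ∂_3, so H_2 = Z.

H_0 = Z,  H_1 = 0,  H_2 = Z.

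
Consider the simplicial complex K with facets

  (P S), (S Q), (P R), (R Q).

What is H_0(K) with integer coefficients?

H_0 = Z.

We work with the vertex ordering P < Q < R < S. The simplices of K, each written with vertices in increasing order, are:

  0-simplices (4): P, Q, R, S
  1-simplices (4): PR, PS, QR, QS

so the chain groups are C_0 ≅ Z^4, C_1 ≅ Z^4.

The boundary map ∂_1: C_1 → C_0 maps an edge to its endpoints' difference, ∂[p,q] = q − p.
The 4×4 boundary matrix has rank 3 and Smith normal form diag(1,1,1).

Reading off H_k = ker ∂_k / im ∂_{k+1}:

  H_0: rank C_0 − rank ∂_1 = 4 − 3 = 1, and the invariant factors of ∂_1 are all 1, so H_0 = Z.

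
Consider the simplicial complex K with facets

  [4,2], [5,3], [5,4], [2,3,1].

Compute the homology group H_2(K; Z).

Order the vertices as 1 < 2 < 3 < 4 < 5. Listing each simplex with vertices in this order, K has dimension 2 with simplices:

  0-simplices (5): [1], [2], [3], [4], [5]
  1-simplices (6): [1,2], [1,3], [2,3], [2,4], [3,5], [4,5]
  2-simplices (1): [1,2,3]

Hence C_0 ≅ Z^5, C_1 ≅ Z^6, C_2 ≅ Z^1.

∂_1: C_1 → C_0 is given by ∂[p,q] = [q] − [p].
As a 5×6 matrix over Z this has rank 4, with invariant factors (1,1,1,1).

∂_2: C_2 → C_1 acts by ∂[p,q,r] = [q,r] − [p,r] + [p,q]. For instance
  ∂[1,2,3] = [2,3] − [1,3] + [1,2].
The resulting 6×1 matrix has rank 1, and its Smith normal form has invariant factors (1).

Now H_k = ker ∂_k / im ∂_{k+1}, so:

  H_2: rank ker ∂_2 − rank ∂_3 = (1 − 1) − 0 = 0, and there is no ∂_3, so H_2 = 0.

H_2 ≅ 0.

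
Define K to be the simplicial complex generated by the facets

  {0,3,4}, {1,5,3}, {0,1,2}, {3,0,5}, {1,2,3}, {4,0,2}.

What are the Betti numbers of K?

b_0 = 1, b_1 = 1, b_2 = 0.

Take the total order 0 < 1 < 2 < 3 < 4 < 5 on the vertex set. Then K (dimension 2) consists of the simplices:

  0-simplices (6): [0], [1], [2], [3], [4], [5]
  1-simplices (12): [0,1], [0,2], [0,3], [0,4], [0,5], [1,2], [1,3], [1,5], [2,3], [2,4], [3,4], [3,5]
  2-simplices (6): [0,1,2], [0,2,4], [0,3,4], [0,3,5], [1,2,3], [1,3,5]

Hence C_0 ≅ Z^6, C_1 ≅ Z^12, C_2 ≅ Z^6.

Boundary ∂_1: C_1 → C_0 maps an edge to its endpoints' difference, ∂[p,q] = q − p.
The resulting 6×12 matrix has rank 5, and its Smith normal form has invariant factors (1,1,1,1,1).

Boundary ∂_2: C_2 → C_1 maps a triangle to the signed sum of its edges. For instance
  ∂[0,2,4] = [2,4] − [0,4] + [0,2],
  ∂[1,3,5] = [3,5] − [1,5] + [1,3].
This gives a 12×6 integer matrix of rank 6; reducing to Smith normal form yields diagonal entries (1,1,1,1,1,1).

Now H_k = ker ∂_k / im ∂_{k+1}, so:

  H_0: rank C_0 − rank ∂_1 = 6 − 5 = 1, and the invariant factors of ∂_1 are all 1, so H_0 ≅ Z.
  H_1: rank ker ∂_1 − rank ∂_2 = (12 − 5) − 6 = 1, and the invariant factors of ∂_2 are all 1, so H_1 ≅ Z.
  H_2: rank ker ∂_2 − rank ∂_3 = (6 − 6) − 0 = 0, and there is no ∂_3, so H_2 ≅ 0.

Hence the Betti numbers are b_0 = 1, b_1 = 1, b_2 = 0.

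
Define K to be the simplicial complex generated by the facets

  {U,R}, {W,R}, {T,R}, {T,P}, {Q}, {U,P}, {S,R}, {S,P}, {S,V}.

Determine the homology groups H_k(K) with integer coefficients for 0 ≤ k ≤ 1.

Fix the vertex order P < Q < R < S < T < U < V < W and write every simplex with vertices in increasing order. Then dim K = 1 and the simplices of K are:

  0-simplices (8): P, Q, R, S, T, U, V, W
  1-simplices (8): PS, PT, PU, RS, RT, RU, RW, SV

Hence C_0 ≅ Z^8, C_1 ≅ Z^8.

∂_1: C_1 → C_0 is given by ∂[p,q] = [q] − [p].
The 8×8 boundary matrix has rank 6 and Smith normal form diag(1,1,1,1,1,1).

From H_k ≅ ker(∂_k) / im(∂_{k+1}) we obtain:

  H_0: rank C_0 − rank ∂_1 = 8 − 6 = 2, and the invariant factors of ∂_1 are all 1, so H_0 ≅ Z^2.
  H_1: rank ker ∂_1 − rank ∂_2 = (8 − 6) − 0 = 2, and there is no ∂_2, so H_1 ≅ Z^2.

H_0 ≅ Z^2,  H_1 ≅ Z^2.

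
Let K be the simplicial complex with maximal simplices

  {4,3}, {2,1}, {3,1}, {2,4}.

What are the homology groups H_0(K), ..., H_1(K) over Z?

K has 4 vertices, 4 edges.
rank ∂_0 = 0, rank ∂_1 = 3 ⇒ b_0 = 4 − 0 − 3 = 1; all invariant factors of ∂_1 are 1 so no torsion. So H_0 = Z.
rank ∂_1 = 3, rank ∂_2 = 0 ⇒ b_1 = 4 − 3 − 0 = 1. So H_1 = Z.

H_0 = Z,  H_1 = Z.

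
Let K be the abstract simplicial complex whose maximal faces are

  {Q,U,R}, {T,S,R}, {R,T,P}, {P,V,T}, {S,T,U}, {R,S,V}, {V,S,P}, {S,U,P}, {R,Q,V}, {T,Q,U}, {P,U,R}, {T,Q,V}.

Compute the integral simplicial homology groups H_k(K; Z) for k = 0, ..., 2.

Take the total order P < Q < R < S < T < U < V on the vertex set. Then K (dimension 2) consists of the simplices:

  0-simplices (7): P, Q, R, S, T, U, V
  1-simplices (18): PR, PS, PT, PU, PV, QR, QT, QU, QV, RS, RT, RU, RV, ST, SU, SV, TU, TV
  2-simplices (12): PRT, PRU, PSU, PSV, PTV, QRU, QRV, QTU, QTV, RST, RSV, STU

giving chain groups C_0 ≅ Z^7, C_1 ≅ Z^18, C_2 ≅ Z^12.

∂_1: C_1 → C_0 sends each edge [p,q] (with p < q) to q − p.
The 7×18 boundary matrix has rank 6 and Smith normal form diag(1,1,1,1,1,1).

∂_2: C_2 → C_1 sends each 2-simplex [p,q,r] to [q,r] − [p,r] + [p,q]. For instance
  ∂STU = TU − SU + ST,
  ∂PSU = SU − PU + PS.
This gives a 18×12 integer matrix of rank 12; reducing to Smith normal form yields diagonal entries (1,1,1,1,1,1,1,1,1,1,1,2).

From H_k ≅ ker(∂_k) / im(∂_{k+1}) we obtain:

  H_0: rank C_0 − rank ∂_1 = 7 − 6 = 1, and the invariant factors of ∂_1 are all 1, so H_0 = Z.
  H_1: rank ker ∂_1 − rank ∂_2 = (18 − 6) − 12 = 0, and ∂_2 has invariant factor 2 > 1, so H_1 = Z/2.
  H_2: rank ker ∂_2 − rank ∂_3 = (12 − 12) − 0 = 0, and there is no ∂_3, so H_2 = 0.

H_0 = Z,  H_1 = Z/2,  H_2 = 0.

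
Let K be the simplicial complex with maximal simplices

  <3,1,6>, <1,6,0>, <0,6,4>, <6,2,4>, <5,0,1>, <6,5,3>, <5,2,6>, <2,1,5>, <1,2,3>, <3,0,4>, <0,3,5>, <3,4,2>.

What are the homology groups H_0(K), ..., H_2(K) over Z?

Take the total order 0 < 1 < 2 < 3 < 4 < 5 < 6 on the vertex set. Then K (dimension 2) consists of the simplices:

  0-simplices (7): [0], [1], [2], [3], [4], [5], [6]
  1-simplices (18): [0,1], [0,3], [0,4], [0,5], [0,6], [1,2], [1,3], [1,5], [1,6], [2,3], [2,4], [2,5], [2,6], [3,4], [3,5], [3,6], [4,6], [5,6]
  2-simplices (12): [0,1,5], [0,1,6], [0,3,4], [0,3,5], [0,4,6], [1,2,3], [1,2,5], [1,3,6], [2,3,4], [2,4,6], [2,5,6], [3,5,6]

so the chain groups are C_0 ≅ Z^7, C_1 ≅ Z^18, C_2 ≅ Z^12.

Boundary ∂_1: C_1 → C_0 maps an edge to its endpoints' difference, ∂[p,q] = q − p.
The 7×18 boundary matrix has rank 6 and Smith normal form diag(1,1,1,1,1,1).

∂_2: C_2 → C_1 maps a triangle to the signed sum of its edges. For instance
  ∂[0,1,6] = [1,6] − [0,6] + [0,1],
  ∂[2,3,4] = [3,4] − [2,4] + [2,3].
The resulting 18×12 matrix has rank 12, and its Smith normal form has invariant factors (1,1,1,1,1,1,1,1,1,1,1,2).

Reading off H_k = ker ∂_k / im ∂_{k+1}:

  H_0: rank C_0 − rank ∂_1 = 7 − 6 = 1, and the invariant factors of ∂_1 are all 1, so H_0 = Z.
  H_1: rank ker ∂_1 − rank ∂_2 = (18 − 6) − 12 = 0, and ∂_2 has invariant factor 2 > 1, so H_1 = Z/2.
  H_2: rank ker ∂_2 − rank ∂_3 = (12 − 12) − 0 = 0, and there is no ∂_3, so H_2 = 0.

H_0 = Z,  H_1 = Z/2,  H_2 = 0.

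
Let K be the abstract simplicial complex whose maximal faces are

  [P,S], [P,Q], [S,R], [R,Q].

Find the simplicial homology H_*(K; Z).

Order the vertices as P < Q < R < S. Listing each simplex with vertices in this order, K has dimension 1 with simplices:

  0-simplices (4): P, Q, R, S
  1-simplices (4): PQ, PS, QR, RS

giving chain groups C_0 ≅ Z^4, C_1 ≅ Z^4.

∂_1: C_1 → C_0 maps an edge to its endpoints' difference, ∂[p,q] = q − p. For instance
  ∂PQ = Q − P.
The resulting 4×4 matrix has rank 3, and its Smith normal form has invariant factors (1,1,1).

From H_k ≅ ker(∂_k) / im(∂_{k+1}) we obtain:

  H_0: rank C_0 − rank ∂_1 = 4 − 3 = 1, and the invariant factors of ∂_1 are all 1, so H_0 ≅ Z.
  H_1: rank ker ∂_1 − rank ∂_2 = (4 − 3) − 0 = 1, and there is no ∂_2, so H_1 ≅ Z.

H_0 = Z,  H_1 = Z.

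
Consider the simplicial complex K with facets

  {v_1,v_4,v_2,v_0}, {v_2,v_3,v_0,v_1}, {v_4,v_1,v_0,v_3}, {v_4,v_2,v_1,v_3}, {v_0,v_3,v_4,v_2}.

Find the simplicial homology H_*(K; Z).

H_0 ≅ Z,  H_1 = 0,  H_2 = 0,  H_3 ≅ Z.

Fix the vertex order v_0 < v_1 < v_2 < v_3 < v_4 and write every simplex with vertices in increasing order. Then dim K = 3 and the simplices of K are:

  0-simplices (5): [v_0], [v_1], [v_2], [v_3], [v_4]
  1-simplices (10): [v_0,v_1], [v_0,v_2], [v_0,v_3], [v_0,v_4], [v_1,v_2], [v_1,v_3], [v_1,v_4], [v_2,v_3], [v_2,v_4], [v_3,v_4]
  2-simplices (10): [v_0,v_1,v_2], [v_0,v_1,v_3], [v_0,v_1,v_4], [v_0,v_2,v_3], [v_0,v_2,v_4], [v_0,v_3,v_4], [v_1,v_2,v_3], [v_1,v_2,v_4], [v_1,v_3,v_4], [v_2,v_3,v_4]
  3-simplices (5): [v_0,v_1,v_2,v_3], [v_0,v_1,v_2,v_4], [v_0,v_1,v_3,v_4], [v_0,v_2,v_3,v_4], [v_1,v_2,v_3,v_4]

Hence C_0 ≅ Z^5, C_1 ≅ Z^10, C_2 ≅ Z^10, C_3 ≅ Z^5.

∂_1: C_1 → C_0 is given by ∂[p,q] = [q] − [p]. For instance
  ∂[v_2,v_4] = [v_4] − [v_2].
This gives a 5×10 integer matrix of rank 4; reducing to Smith normal form yields diagonal entries (1,1,1,1).

Boundary ∂_2: C_2 → C_1 sends each 2-simplex [p,q,r] to [q,r] − [p,r] + [p,q]. For instance
  ∂[v_0,v_1,v_2] = [v_1,v_2] − [v_0,v_2] + [v_0,v_1],
  ∂[v_0,v_1,v_4] = [v_1,v_4] − [v_0,v_4] + [v_0,v_1].
The resulting 10×10 matrix has rank 6, and its Smith normal form has invariant factors (1,1,1,1,1,1).

The boundary map ∂_3: C_3 → C_2 sends each 3-simplex σ to the alternating sum Σ_i (−1)^i (σ with its i-th vertex removed). For instance
  ∂[v_1,v_2,v_3,v_4] = [v_2,v_3,v_4] − [v_1,v_3,v_4] + [v_1,v_2,v_4] − [v_1,v_2,v_3],
  ∂[v_0,v_1,v_2,v_3] = [v_1,v_2,v_3] − [v_0,v_2,v_3] + [v_0,v_1,v_3] − [v_0,v_1,v_2].
As a 10×5 matrix over Z this has rank 4, with invariant factors (1,1,1,1).

Reading off H_k = ker ∂_k / im ∂_{k+1}:

  H_0: rank C_0 − rank ∂_1 = 5 − 4 = 1, and the invariant factors of ∂_1 are all 1, so H_0 ≅ Z.
  H_1: rank ker ∂_1 − rank ∂_2 = (10 − 4) − 6 = 0, and the invariant factors of ∂_2 are all 1, so H_1 ≅ 0.
  H_2: rank ker ∂_2 − rank ∂_3 = (10 − 6) − 4 = 0, and the invariant factors of ∂_3 are all 1, so H_2 ≅ 0.
  H_3: rank ker ∂_3 − rank ∂_4 = (5 − 4) − 0 = 1, and there is no ∂_4, so H_3 ≅ Z.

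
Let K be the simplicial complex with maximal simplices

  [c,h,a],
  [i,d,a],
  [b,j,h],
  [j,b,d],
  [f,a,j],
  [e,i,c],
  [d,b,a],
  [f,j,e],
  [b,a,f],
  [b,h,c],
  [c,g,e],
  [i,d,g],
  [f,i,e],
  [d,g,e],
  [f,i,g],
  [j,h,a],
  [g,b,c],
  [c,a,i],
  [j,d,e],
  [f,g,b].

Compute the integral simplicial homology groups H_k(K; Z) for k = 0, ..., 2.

H_0 = Z,  H_1 = Z ⊕ Z/2Z,  H_2 = 0.

Order the vertices as a < b < c < d < e < f < g < h < i < j. Listing each simplex with vertices in this order, K has dimension 2 with simplices:

  0-simplices (10): a, b, c, d, e, f, g, h, i, j
  1-simplices (30): ab, ac, ad, af, ah, ai, aj, bc, bd, bf, bg, bh, bj, ce, cg, ch, ci, de, dg, di, dj, ef, eg, ei, ej, fg, fi, fj, gi, hj
  2-simplices (20): abd, abf, ach, aci, adi, afj, ahj, bcg, bch, bdj, bfg, bhj, ceg, cei, deg, dej, dgi, efi, efj, fgi

so the chain groups are C_0 ≅ Z^10, C_1 ≅ Z^30, C_2 ≅ Z^20.

∂_1: C_1 → C_0 is given by ∂[p,q] = [q] − [p]. For instance
  ∂ab = b − a.
This gives a 10×30 integer matrix of rank 9; reducing to Smith normal form yields diagonal entries (1,1,1,1,1,1,1,1,1).

∂_2: C_2 → C_1 maps a triangle to the signed sum of its edges. For instance
  ∂bch = ch − bh + bc,
  ∂efi = fi − ei + ef.
The 30×20 boundary matrix has rank 20 and Smith normal form diag(1,1,1,1,1,1,1,1,1,1,1,1,1,1,1,1,1,1,1,2).

From H_k ≅ ker(∂_k) / im(∂_{k+1}) we obtain:

  H_0: rank C_0 − rank ∂_1 = 10 − 9 = 1, and the invariant factors of ∂_1 are all 1, so H_0 ≅ Z.
  H_1: rank ker ∂_1 − rank ∂_2 = (30 − 9) − 20 = 1, and ∂_2 has invariant factor 2 > 1, so H_1 ≅ Z ⊕ Z/2Z.
  H_2: rank ker ∂_2 − rank ∂_3 = (20 − 20) − 0 = 0, and there is no ∂_3, so H_2 ≅ 0.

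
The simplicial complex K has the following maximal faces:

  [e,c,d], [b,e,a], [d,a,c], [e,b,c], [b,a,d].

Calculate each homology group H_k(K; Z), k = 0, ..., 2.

Order the vertices as a < b < c < d < e. Listing each simplex with vertices in this order, K has dimension 2 with simplices:

  0-simplices (5): a, b, c, d, e
  1-simplices (10): ab, ac, ad, ae, bc, bd, be, cd, ce, de
  2-simplices (5): abd, abe, acd, bce, cde

giving chain groups C_0 ≅ Z^5, C_1 ≅ Z^10, C_2 ≅ Z^5.

The boundary map ∂_1: C_1 → C_0 is given by ∂[p,q] = [q] − [p]. For instance
  ∂bc = c − b.
As a 5×10 matrix over Z this has rank 4, with invariant factors (1,1,1,1).

∂_2: C_2 → C_1 acts by ∂[p,q,r] = [q,r] − [p,r] + [p,q]. For instance
  ∂acd = cd − ad + ac,
  ∂abe = be − ae + ab.
This gives a 10×5 integer matrix of rank 5; reducing to Smith normal form yields diagonal entries (1,1,1,1,1).

Computing H_k = (kernel of ∂_k) / (image of ∂_{k+1}):

  H_0: rank C_0 − rank ∂_1 = 5 − 4 = 1, and the invariant factors of ∂_1 are all 1, so H_0 ≅ Z.
  H_1: rank ker ∂_1 − rank ∂_2 = (10 − 4) − 5 = 1, and the invariant factors of ∂_2 are all 1, so H_1 ≅ Z.
  H_2: rank ker ∂_2 − rank ∂_3 = (5 − 5) − 0 = 0, and there is no ∂_3, so H_2 ≅ 0.

(K is a triangulation of the Möbius band.)

H_0 = Z,  H_1 = Z,  H_2 = 0.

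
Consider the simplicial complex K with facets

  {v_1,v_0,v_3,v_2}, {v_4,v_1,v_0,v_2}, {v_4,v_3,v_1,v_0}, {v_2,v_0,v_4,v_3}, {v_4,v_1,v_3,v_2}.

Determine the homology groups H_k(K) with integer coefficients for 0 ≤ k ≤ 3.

H_0 = Z,  H_1 = 0,  H_2 = 0,  H_3 = Z.

Order the vertices as v_0 < v_1 < v_2 < v_3 < v_4. Listing each simplex with vertices in this order, K has dimension 3 with simplices:

  0-simplices (5): [v_0], [v_1], [v_2], [v_3], [v_4]
  1-simplices (10): [v_0,v_1], [v_0,v_2], [v_0,v_3], [v_0,v_4], [v_1,v_2], [v_1,v_3], [v_1,v_4], [v_2,v_3], [v_2,v_4], [v_3,v_4]
  2-simplices (10): [v_0,v_1,v_2], [v_0,v_1,v_3], [v_0,v_1,v_4], [v_0,v_2,v_3], [v_0,v_2,v_4], [v_0,v_3,v_4], [v_1,v_2,v_3], [v_1,v_2,v_4], [v_1,v_3,v_4], [v_2,v_3,v_4]
  3-simplices (5): [v_0,v_1,v_2,v_3], [v_0,v_1,v_2,v_4], [v_0,v_1,v_3,v_4], [v_0,v_2,v_3,v_4], [v_1,v_2,v_3,v_4]

giving chain groups C_0 ≅ Z^5, C_1 ≅ Z^10, C_2 ≅ Z^10, C_3 ≅ Z^5.

Boundary ∂_1: C_1 → C_0 maps an edge to its endpoints' difference, ∂[p,q] = q − p.
The 5×10 boundary matrix has rank 4 and Smith normal form diag(1,1,1,1).

Boundary ∂_2: C_2 → C_1 acts by ∂[p,q,r] = [q,r] − [p,r] + [p,q]. For instance
  ∂[v_0,v_2,v_4] = [v_2,v_4] − [v_0,v_4] + [v_0,v_2],
  ∂[v_1,v_2,v_4] = [v_2,v_4] − [v_1,v_4] + [v_1,v_2].
This gives a 10×10 integer matrix of rank 6; reducing to Smith normal form yields diagonal entries (1,1,1,1,1,1).

The boundary map ∂_3: C_3 → C_2 sends each 3-simplex σ to the alternating sum Σ_i (−1)^i (σ with its i-th vertex removed). For instance
  ∂[v_0,v_1,v_2,v_3] = [v_1,v_2,v_3] − [v_0,v_2,v_3] + [v_0,v_1,v_3] − [v_0,v_1,v_2],
  ∂[v_1,v_2,v_3,v_4] = [v_2,v_3,v_4] − [v_1,v_3,v_4] + [v_1,v_2,v_4] − [v_1,v_2,v_3].
As a 10×5 matrix over Z this has rank 4, with invariant factors (1,1,1,1).

Now H_k = ker ∂_k / im ∂_{k+1}, so:

  H_0: rank C_0 − rank ∂_1 = 5 − 4 = 1, and the invariant factors of ∂_1 are all 1, so H_0 ≅ Z.
  H_1: rank ker ∂_1 − rank ∂_2 = (10 − 4) − 6 = 0, and the invariant factors of ∂_2 are all 1, so H_1 ≅ 0.
  H_2: rank ker ∂_2 − rank ∂_3 = (10 − 6) − 4 = 0, and the invariant factors of ∂_3 are all 1, so H_2 ≅ 0.
  H_3: rank ker ∂_3 − rank ∂_4 = (5 − 4) − 0 = 1, and there is no ∂_4, so H_3 ≅ Z.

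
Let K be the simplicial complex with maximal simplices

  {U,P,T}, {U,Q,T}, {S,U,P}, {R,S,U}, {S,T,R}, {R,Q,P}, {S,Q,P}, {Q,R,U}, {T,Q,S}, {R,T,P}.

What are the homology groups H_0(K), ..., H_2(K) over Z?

Take the total order P < Q < R < S < T < U on the vertex set. Then K (dimension 2) consists of the simplices:

  0-simplices (6): P, Q, R, S, T, U
  1-simplices (15): PQ, PR, PS, PT, PU, QR, QS, QT, QU, RS, RT, RU, ST, SU, TU
  2-simplices (10): PQR, PQS, PRT, PSU, PTU, QRU, QST, QTU, RST, RSU

so the chain groups are C_0 ≅ Z^6, C_1 ≅ Z^15, C_2 ≅ Z^10.

∂_1: C_1 → C_0 sends each edge [p,q] (with p < q) to q − p.
The 6×15 boundary matrix has rank 5 and Smith normal form diag(1,1,1,1,1).

∂_2: C_2 → C_1 acts by ∂[p,q,r] = [q,r] − [p,r] + [p,q]. For instance
  ∂QRU = RU − QU + QR,
  ∂QST = ST − QT + QS.
As a 15×10 matrix over Z this has rank 10, with invariant factors (1,1,1,1,1,1,1,1,1,2).

Computing H_k = (kernel of ∂_k) / (image of ∂_{k+1}):

  H_0: rank C_0 − rank ∂_1 = 6 − 5 = 1, and the invariant factors of ∂_1 are all 1, so H_0 ≅ Z.
  H_1: rank ker ∂_1 − rank ∂_2 = (15 − 5) − 10 = 0, and ∂_2 has invariant factor 2 > 1, so H_1 ≅ Z/2.
  H_2: rank ker ∂_2 − rank ∂_3 = (10 − 10) − 0 = 0, and there is no ∂_3, so H_2 ≅ 0.

As a check, the Euler characteristic is 6 − 15 + 10 = 1, which agrees with 1 − 0 + 0 = 1.

H_0 ≅ Z,  H_1 ≅ Z/2,  H_2 = 0.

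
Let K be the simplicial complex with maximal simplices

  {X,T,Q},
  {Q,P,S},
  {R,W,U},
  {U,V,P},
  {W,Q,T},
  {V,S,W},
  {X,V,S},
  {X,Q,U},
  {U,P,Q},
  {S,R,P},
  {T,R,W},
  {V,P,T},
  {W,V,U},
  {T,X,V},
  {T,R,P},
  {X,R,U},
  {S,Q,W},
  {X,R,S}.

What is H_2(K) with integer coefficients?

H_2 = Z.

Take the total order P < Q < R < S < T < U < V < W < X on the vertex set. Then K (dimension 2) consists of the simplices:

  0-simplices (9): P, Q, R, S, T, U, V, W, X
  1-simplices (27): PQ, PR, PS, PT, PU, PV, QS, QT, QU, QW, QX, RS, RT, RU, RW, RX, SV, SW, SX, TV, TW, TX, UV, UW, UX, VW, VX
  2-simplices (18): PQS, PQU, PRS, PRT, PTV, PUV, QSW, QTW, QTX, QUX, RSX, RTW, RUW, RUX, SVW, SVX, TVX, UVW

giving chain groups C_0 ≅ Z^9, C_1 ≅ Z^27, C_2 ≅ Z^18.

The boundary map ∂_1: C_1 → C_0 maps an edge to its endpoints' difference, ∂[p,q] = q − p.
The 9×27 boundary matrix has rank 8 and Smith normal form diag(1,1,1,1,1,1,1,1).

The boundary map ∂_2: C_2 → C_1 sends each 2-simplex [p,q,r] to [q,r] − [p,r] + [p,q]. For instance
  ∂TVX = VX − TX + TV,
  ∂UVW = VW − UW + UV.
The 27×18 boundary matrix has rank 17 and Smith normal form diag(1,1,1,1,1,1,1,1,1,1,1,1,1,1,1,1,1).

Reading off H_k = ker ∂_k / im ∂_{k+1}:

  H_2: rank ker ∂_2 − rank ∂_3 = (18 − 17) − 0 = 1, and there is no ∂_3, so H_2 ≅ Z.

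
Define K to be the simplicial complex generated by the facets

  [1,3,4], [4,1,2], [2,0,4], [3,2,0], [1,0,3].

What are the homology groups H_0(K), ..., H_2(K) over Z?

H_0 ≅ Z,  H_1 ≅ Z,  H_2 = 0.

Fix the vertex order 0 < 1 < 2 < 3 < 4 and write every simplex with vertices in increasing order. Then dim K = 2 and the simplices of K are:

  0-simplices (5): [0], [1], [2], [3], [4]
  1-simplices (10): [0,1], [0,2], [0,3], [0,4], [1,2], [1,3], [1,4], [2,3], [2,4], [3,4]
  2-simplices (5): [0,1,3], [0,2,3], [0,2,4], [1,2,4], [1,3,4]

so the chain groups are C_0 ≅ Z^5, C_1 ≅ Z^10, C_2 ≅ Z^5.

∂_1: C_1 → C_0 is given by ∂[p,q] = [q] − [p].
The resulting 5×10 matrix has rank 4, and its Smith normal form has invariant factors (1,1,1,1).

The boundary map ∂_2: C_2 → C_1 maps a triangle to the signed sum of its edges. For instance
  ∂[0,2,4] = [2,4] − [0,4] + [0,2],
  ∂[1,2,4] = [2,4] − [1,4] + [1,2].
As a 10×5 matrix over Z this has rank 5, with invariant factors (1,1,1,1,1).

From H_k ≅ ker(∂_k) / im(∂_{k+1}) we obtain:

  H_0: rank C_0 − rank ∂_1 = 5 − 4 = 1, and the invariant factors of ∂_1 are all 1, so H_0 = Z.
  H_1: rank ker ∂_1 − rank ∂_2 = (10 − 4) − 5 = 1, and the invariant factors of ∂_2 are all 1, so H_1 = Z.
  H_2: rank ker ∂_2 − rank ∂_3 = (5 − 5) − 0 = 0, and there is no ∂_3, so H_2 = 0.

(K is a triangulation of the Möbius band.)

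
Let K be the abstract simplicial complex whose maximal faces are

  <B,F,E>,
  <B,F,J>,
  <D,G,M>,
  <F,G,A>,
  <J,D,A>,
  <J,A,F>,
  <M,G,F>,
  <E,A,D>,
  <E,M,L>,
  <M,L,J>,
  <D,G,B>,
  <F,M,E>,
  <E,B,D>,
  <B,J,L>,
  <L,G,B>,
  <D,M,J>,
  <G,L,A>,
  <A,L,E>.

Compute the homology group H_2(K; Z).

H_2 = Z.

K has 9 vertices, 27 edges, 18 triangles.
rank ∂_2 = 17, rank ∂_3 = 0 ⇒ b_2 = 18 − 17 − 0 = 1. So H_2 ≅ Z.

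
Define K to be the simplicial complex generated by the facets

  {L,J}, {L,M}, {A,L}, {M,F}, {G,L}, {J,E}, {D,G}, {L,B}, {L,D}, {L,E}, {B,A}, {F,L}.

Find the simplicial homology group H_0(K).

We work with the vertex ordering A < B < D < E < F < G < J < L < M. The simplices of K, each written with vertices in increasing order, are:

  0-simplices (9): A, B, D, E, F, G, J, L, M
  1-simplices (12): AB, AL, BL, DG, DL, EJ, EL, FL, FM, GL, JL, LM

giving chain groups C_0 ≅ Z^9, C_1 ≅ Z^12.

∂_1: C_1 → C_0 sends each edge [p,q] (with p < q) to q − p.
The resulting 9×12 matrix has rank 8, and its Smith normal form has invariant factors (1,1,1,1,1,1,1,1).

Now H_k = ker ∂_k / im ∂_{k+1}, so:

  H_0: rank C_0 − rank ∂_1 = 9 − 8 = 1, and the invariant factors of ∂_1 are all 1, so H_0 ≅ Z.

H_0 ≅ Z.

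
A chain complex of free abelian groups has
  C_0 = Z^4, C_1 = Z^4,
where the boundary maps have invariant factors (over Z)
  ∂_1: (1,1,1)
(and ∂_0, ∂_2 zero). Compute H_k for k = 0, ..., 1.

H_0: b_0 = 4 − 0 − 3 = 1; torsion from ∂_1 factors > 1: none. So H_0 ≅ Z.
H_1: b_1 = 4 − 3 − 0 = 1; torsion from ∂_2 factors > 1: none. So H_1 ≅ Z.

H_0 ≅ Z,  H_1 ≅ Z.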